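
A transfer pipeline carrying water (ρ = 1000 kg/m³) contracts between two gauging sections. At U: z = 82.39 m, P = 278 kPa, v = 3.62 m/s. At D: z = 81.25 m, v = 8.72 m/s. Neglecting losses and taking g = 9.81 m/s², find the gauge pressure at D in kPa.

P₂ ≈ 258 kPa

Pressure head at U: ψ₁ = P₁/(ρg) = 278×1000 / (1000 × 9.81) = 28.34 m.
Velocity heads: v₁²/2g = 3.62²/19.62 = 0.668 m; v₂²/2g = 8.72²/19.62 = 3.876 m.
Total head H = z₁ + ψ₁ + v₁²/2g = 82.39 + 28.34 + 0.668 = 111.40 m.
ψ₂ = H − z₂ − v₂²/2g = 111.40 − 81.25 − 3.876 = 26.27 m.
P₂ = ρgψ₂ = 1000 × 9.81 × 26.27 ≈ 258 kPa.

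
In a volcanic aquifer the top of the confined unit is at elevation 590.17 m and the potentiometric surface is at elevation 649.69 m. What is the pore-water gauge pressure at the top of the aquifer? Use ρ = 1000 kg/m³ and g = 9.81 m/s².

Pressure head at the aquifer top: ψ = h − z = 649.69 − 590.17 = 59.52 m.
P = ρgψ = 1000 × 9.81 × 59.52 = 583891 Pa ≈ 584 kPa.

P ≈ 584 kPa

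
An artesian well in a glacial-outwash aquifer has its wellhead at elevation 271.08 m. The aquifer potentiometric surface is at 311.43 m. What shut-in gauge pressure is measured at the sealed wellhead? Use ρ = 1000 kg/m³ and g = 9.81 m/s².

Head above the cap: Δh = 311.43 − 271.08 = 40.35 m.
P = ρgΔh = 1000 × 9.81 × 40.35 = 395834 Pa ≈ 396 kPa.

P ≈ 396 kPa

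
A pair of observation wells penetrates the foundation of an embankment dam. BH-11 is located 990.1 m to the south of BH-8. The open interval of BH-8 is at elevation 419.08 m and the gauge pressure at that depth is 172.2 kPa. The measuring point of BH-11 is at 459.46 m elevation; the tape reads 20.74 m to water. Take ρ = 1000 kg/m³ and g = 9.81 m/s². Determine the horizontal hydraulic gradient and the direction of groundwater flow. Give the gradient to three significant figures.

i ≈ 0.00211; groundwater flows toward the north

Pressure head at BH-8: ψ = P/(ρg) = 172.2×1000 / (1000 × 9.81) = 17.55 m.
Total head at BH-8: h = z + ψ = 419.08 + 17.55 = 436.63 m.
Total head at BH-11: h = 459.46 − 20.74 = 438.72 m.
Head difference: h(BH-8) − h(BH-11) = 436.63 − 438.72 = -2.09 m.
Hydraulic gradient: i = |Δh| / L = 2.09 / 990.1 = 0.00211.
Flow is from higher to lower head: from BH-11 toward BH-8, i.e. toward the north.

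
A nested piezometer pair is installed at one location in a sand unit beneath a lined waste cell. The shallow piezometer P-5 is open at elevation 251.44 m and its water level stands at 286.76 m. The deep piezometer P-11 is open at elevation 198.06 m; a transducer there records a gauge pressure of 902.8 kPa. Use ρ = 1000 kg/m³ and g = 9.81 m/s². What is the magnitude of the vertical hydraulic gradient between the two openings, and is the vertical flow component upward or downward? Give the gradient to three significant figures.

Total head at P-5: h = 286.76 m (water level in the standpipe).
Pressure head at P-11: ψ = P/(ρg) = 902.8×1000 / (1000 × 9.81) = 92.03 m.
Total head at P-11: h = z + ψ = 198.06 + 92.03 = 290.09 m.
Δh = h(P-5) − h(P-11) = 286.76 − 290.09 = -3.33 m.
Vertical separation Δz = 251.44 − 198.06 = 53.38 m.
|i_v| = |Δh| / Δz = 3.33 / 53.38 = 0.0624.
Head is higher in the deep piezometer, so vertical flow is upward (discharge condition).

|i_v| ≈ 0.0624; vertical flow is upward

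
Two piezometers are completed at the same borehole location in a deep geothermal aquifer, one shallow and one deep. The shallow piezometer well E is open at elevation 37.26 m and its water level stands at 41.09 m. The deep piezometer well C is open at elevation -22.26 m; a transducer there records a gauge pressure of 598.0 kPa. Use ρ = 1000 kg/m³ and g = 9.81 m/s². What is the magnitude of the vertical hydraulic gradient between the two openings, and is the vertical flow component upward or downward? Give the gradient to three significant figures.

Total head at well E: h = 41.09 m (water level in the standpipe).
Pressure head at well C: ψ = P/(ρg) = 598.0×1000 / (1000 × 9.81) = 60.96 m.
Total head at well C: h = z + ψ = -22.26 + 60.96 = 38.70 m.
Δh = h(well E) − h(well C) = 41.09 − 38.70 = 2.39 m.
Vertical separation Δz = 37.26 − (-22.26) = 59.52 m.
|i_v| = |Δh| / Δz = 2.39 / 59.52 = 0.0402.
Head is higher in the shallow piezometer, so vertical flow is downward (recharge condition).

|i_v| ≈ 0.0402; vertical flow is downward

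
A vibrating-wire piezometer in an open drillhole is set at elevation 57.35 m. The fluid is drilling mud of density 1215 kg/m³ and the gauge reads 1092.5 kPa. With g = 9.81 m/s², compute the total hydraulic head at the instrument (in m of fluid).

h ≈ 149.01 m

ψ = P/(ρg) = 1092.5×1000 / (1215 × 9.81) = 91.66 m.
h = z + ψ = 57.35 + 91.66 = 149.01 m.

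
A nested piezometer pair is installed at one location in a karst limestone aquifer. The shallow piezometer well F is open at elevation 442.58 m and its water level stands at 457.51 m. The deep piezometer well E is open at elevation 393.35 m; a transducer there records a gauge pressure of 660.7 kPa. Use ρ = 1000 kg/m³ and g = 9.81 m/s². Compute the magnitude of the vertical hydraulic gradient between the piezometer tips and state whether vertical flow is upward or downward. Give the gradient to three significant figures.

Total head at well F: h = 457.51 m (water level in the standpipe).
Pressure head at well E: ψ = P/(ρg) = 660.7×1000 / (1000 × 9.81) = 67.35 m.
Total head at well E: h = z + ψ = 393.35 + 67.35 = 460.70 m.
Δh = h(well F) − h(well E) = 457.51 − 460.70 = -3.19 m.
Vertical separation Δz = 442.58 − 393.35 = 49.23 m.
|i_v| = |Δh| / Δz = 3.19 / 49.23 = 0.0648.
Head is higher in the deep piezometer, so vertical flow is upward (discharge condition).

|i_v| ≈ 0.0648; vertical flow is upward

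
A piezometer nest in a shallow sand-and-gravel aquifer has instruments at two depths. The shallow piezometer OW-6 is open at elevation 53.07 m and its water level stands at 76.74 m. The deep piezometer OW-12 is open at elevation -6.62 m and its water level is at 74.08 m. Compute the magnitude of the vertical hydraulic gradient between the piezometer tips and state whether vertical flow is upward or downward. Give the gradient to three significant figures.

|i_v| ≈ 0.0446; vertical flow is downward

Total head at OW-6: h = 76.74 m (water level in the standpipe).
Total head at OW-12: h = 74.08 m.
Δh = h(OW-6) − h(OW-12) = 76.74 − 74.08 = 2.66 m.
Vertical separation Δz = 53.07 − (-6.62) = 59.69 m.
|i_v| = |Δh| / Δz = 2.66 / 59.69 = 0.0446.
Head is higher in the shallow piezometer, so vertical flow is downward (recharge condition).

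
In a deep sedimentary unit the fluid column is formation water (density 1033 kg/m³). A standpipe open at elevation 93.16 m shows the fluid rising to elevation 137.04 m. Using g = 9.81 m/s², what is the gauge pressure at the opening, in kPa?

P ≈ 445 kPa

Pressure head ψ = h − z = 137.04 − 93.16 = 43.88 m.
P = ρgψ = 1033 × 9.81 × 43.88 = 444668 Pa ≈ 445 kPa.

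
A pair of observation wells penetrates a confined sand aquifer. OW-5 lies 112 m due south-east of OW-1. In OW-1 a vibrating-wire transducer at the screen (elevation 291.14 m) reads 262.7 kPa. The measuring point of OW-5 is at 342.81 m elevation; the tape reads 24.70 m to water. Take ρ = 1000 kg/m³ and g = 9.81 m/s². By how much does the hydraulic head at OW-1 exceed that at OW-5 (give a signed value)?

Pressure head at OW-1: ψ = P/(ρg) = 262.7×1000 / (1000 × 9.81) = 26.78 m.
Total head at OW-1: h = z + ψ = 291.14 + 26.78 = 317.92 m.
Total head at OW-5: h = 342.81 − 24.70 = 318.11 m.
Head difference: h(OW-1) − h(OW-5) = 317.92 − 318.11 = -0.19 m.

Δh ≈ -0.19 m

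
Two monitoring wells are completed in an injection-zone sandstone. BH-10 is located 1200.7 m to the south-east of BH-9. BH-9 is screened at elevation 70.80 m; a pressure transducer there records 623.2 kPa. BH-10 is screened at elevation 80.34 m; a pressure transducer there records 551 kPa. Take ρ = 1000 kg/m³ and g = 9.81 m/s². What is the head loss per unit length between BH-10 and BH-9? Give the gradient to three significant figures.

i ≈ 0.00182 m/m

Pressure head at BH-9: ψ = P/(ρg) = 623.2×1000 / (1000 × 9.81) = 63.53 m.
Total head at BH-9: h = z + ψ = 70.80 + 63.53 = 134.33 m.
Pressure head at BH-10: ψ = P/(ρg) = 551×1000 / (1000 × 9.81) = 56.17 m.
Total head at BH-10: h = z + ψ = 80.34 + 56.17 = 136.51 m.
Head difference: h(BH-9) − h(BH-10) = 134.33 − 136.51 = -2.18 m.
Hydraulic gradient: i = |Δh| / L = 2.18 / 1200.7 = 0.00182.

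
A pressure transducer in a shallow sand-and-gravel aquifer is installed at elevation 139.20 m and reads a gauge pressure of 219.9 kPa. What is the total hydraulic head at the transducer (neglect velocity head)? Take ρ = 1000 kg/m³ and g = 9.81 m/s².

ψ = P/(ρg) = 219.9×1000 / (1000 × 9.81) = 22.42 m.
h = z + ψ = 139.20 + 22.42 = 161.62 m.

h ≈ 161.62 m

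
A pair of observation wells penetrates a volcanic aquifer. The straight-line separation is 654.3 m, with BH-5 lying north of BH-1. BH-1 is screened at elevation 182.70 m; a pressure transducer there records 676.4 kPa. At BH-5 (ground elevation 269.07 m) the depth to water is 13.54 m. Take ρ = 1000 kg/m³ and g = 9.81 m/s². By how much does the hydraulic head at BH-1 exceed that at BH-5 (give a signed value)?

Pressure head at BH-1: ψ = P/(ρg) = 676.4×1000 / (1000 × 9.81) = 68.95 m.
Total head at BH-1: h = z + ψ = 182.70 + 68.95 = 251.65 m.
Total head at BH-5: h = 269.07 − 13.54 = 255.53 m.
Head difference: h(BH-1) − h(BH-5) = 251.65 − 255.53 = -3.88 m.

Δh ≈ -3.88 m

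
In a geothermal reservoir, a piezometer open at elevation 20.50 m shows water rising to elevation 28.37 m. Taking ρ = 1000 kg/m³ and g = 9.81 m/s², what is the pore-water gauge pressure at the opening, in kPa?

P ≈ 77.2 kPa

Pressure head ψ = h − z = 28.37 − 20.50 = 7.87 m.
P = ρgψ = 1000 × 9.81 × 7.87 = 77205 Pa ≈ 77.2 kPa.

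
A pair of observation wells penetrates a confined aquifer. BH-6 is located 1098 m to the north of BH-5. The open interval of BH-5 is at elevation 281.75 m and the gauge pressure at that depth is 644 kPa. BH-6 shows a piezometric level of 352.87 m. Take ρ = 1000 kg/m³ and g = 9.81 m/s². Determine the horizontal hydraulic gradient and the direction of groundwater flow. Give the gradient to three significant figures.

Pressure head at BH-5: ψ = P/(ρg) = 644×1000 / (1000 × 9.81) = 65.65 m.
Total head at BH-5: h = z + ψ = 281.75 + 65.65 = 347.40 m.
Total head at BH-6: h = 352.87 m (water level in the piezometer is the total head).
Head difference: h(BH-5) − h(BH-6) = 347.40 − 352.87 = -5.47 m.
Hydraulic gradient: i = |Δh| / L = 5.47 / 1098 = 0.00498.
Flow is from higher to lower head: from BH-6 toward BH-5, i.e. toward the south.

i ≈ 0.00498; groundwater flows toward the south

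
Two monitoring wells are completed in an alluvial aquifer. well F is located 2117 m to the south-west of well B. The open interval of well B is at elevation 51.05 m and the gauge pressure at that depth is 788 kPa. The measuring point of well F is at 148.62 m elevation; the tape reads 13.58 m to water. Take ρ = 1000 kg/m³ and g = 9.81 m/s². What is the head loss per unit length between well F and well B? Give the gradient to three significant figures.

Pressure head at well B: ψ = P/(ρg) = 788×1000 / (1000 × 9.81) = 80.33 m.
Total head at well B: h = z + ψ = 51.05 + 80.33 = 131.38 m.
Total head at well F: h = 148.62 − 13.58 = 135.04 m.
Head difference: h(well B) − h(well F) = 131.38 − 135.04 = -3.66 m.
Hydraulic gradient: i = |Δh| / L = 3.66 / 2117 = 0.00173.

i ≈ 0.00173 m/m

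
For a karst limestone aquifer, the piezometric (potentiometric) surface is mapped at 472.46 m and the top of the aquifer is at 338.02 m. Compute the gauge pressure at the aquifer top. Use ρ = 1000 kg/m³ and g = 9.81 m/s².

Pressure head at the aquifer top: ψ = h − z = 472.46 − 338.02 = 134.44 m.
P = ρgψ = 1000 × 9.81 × 134.44 = 1318856 Pa ≈ 1320 kPa.

P ≈ 1320 kPa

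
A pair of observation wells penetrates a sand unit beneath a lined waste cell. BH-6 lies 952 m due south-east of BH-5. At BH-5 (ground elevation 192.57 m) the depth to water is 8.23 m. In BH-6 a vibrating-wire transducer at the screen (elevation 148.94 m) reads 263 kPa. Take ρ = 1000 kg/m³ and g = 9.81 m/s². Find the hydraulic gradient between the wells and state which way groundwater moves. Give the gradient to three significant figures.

i ≈ 0.00902; groundwater flows toward the south-east

Total head at BH-5: h = 192.57 − 8.23 = 184.34 m.
Pressure head at BH-6: ψ = P/(ρg) = 263×1000 / (1000 × 9.81) = 26.81 m.
Total head at BH-6: h = z + ψ = 148.94 + 26.81 = 175.75 m.
Head difference: h(BH-5) − h(BH-6) = 184.34 − 175.75 = 8.59 m.
Hydraulic gradient: i = |Δh| / L = 8.59 / 952 = 0.00902.
Flow is from higher to lower head: from BH-5 toward BH-6, i.e. toward the south-east.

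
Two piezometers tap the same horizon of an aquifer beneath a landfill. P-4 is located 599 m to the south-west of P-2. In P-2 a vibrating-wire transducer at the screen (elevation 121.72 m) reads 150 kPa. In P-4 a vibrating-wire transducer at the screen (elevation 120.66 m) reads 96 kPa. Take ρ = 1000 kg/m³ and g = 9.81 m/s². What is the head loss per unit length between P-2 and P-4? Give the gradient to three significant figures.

i ≈ 0.0110 m/m

Pressure head at P-2: ψ = P/(ρg) = 150×1000 / (1000 × 9.81) = 15.29 m.
Total head at P-2: h = z + ψ = 121.72 + 15.29 = 137.01 m.
Pressure head at P-4: ψ = P/(ρg) = 96×1000 / (1000 × 9.81) = 9.79 m.
Total head at P-4: h = z + ψ = 120.66 + 9.79 = 130.45 m.
Head difference: h(P-2) − h(P-4) = 137.01 − 130.45 = 6.56 m.
Hydraulic gradient: i = |Δh| / L = 6.56 / 599 = 0.0110.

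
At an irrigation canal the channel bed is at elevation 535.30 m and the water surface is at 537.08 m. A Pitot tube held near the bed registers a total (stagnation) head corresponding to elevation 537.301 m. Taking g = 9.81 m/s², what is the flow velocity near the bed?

v ≈ 2.08 m/s

Near the bed, under hydrostatic conditions, the piezometric head (z + ψ) equals the free-surface elevation, 537.08 m.
Velocity head = total − piezometric = 537.301 − 537.08 = 0.221 m.
v = √(2g·h_v) = √(2 × 9.81 × 0.221) = 2.08 m/s.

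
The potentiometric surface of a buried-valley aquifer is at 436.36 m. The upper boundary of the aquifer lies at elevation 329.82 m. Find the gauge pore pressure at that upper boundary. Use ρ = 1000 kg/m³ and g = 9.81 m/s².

Pressure head at the aquifer top: ψ = h − z = 436.36 − 329.82 = 106.54 m.
P = ρgψ = 1000 × 9.81 × 106.54 = 1045157 Pa ≈ 1050 kPa.

P ≈ 1050 kPa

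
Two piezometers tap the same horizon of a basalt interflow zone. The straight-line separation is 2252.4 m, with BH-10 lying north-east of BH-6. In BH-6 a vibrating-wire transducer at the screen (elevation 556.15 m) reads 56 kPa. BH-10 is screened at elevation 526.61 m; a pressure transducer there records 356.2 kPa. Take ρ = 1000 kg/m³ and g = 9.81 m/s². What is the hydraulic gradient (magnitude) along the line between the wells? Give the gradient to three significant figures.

i ≈ 0.000471

Pressure head at BH-6: ψ = P/(ρg) = 56×1000 / (1000 × 9.81) = 5.71 m.
Total head at BH-6: h = z + ψ = 556.15 + 5.71 = 561.86 m.
Pressure head at BH-10: ψ = P/(ρg) = 356.2×1000 / (1000 × 9.81) = 36.31 m.
Total head at BH-10: h = z + ψ = 526.61 + 36.31 = 562.92 m.
Head difference: h(BH-6) − h(BH-10) = 561.86 − 562.92 = -1.06 m.
Hydraulic gradient: i = |Δh| / L = 1.06 / 2252.4 = 0.000471.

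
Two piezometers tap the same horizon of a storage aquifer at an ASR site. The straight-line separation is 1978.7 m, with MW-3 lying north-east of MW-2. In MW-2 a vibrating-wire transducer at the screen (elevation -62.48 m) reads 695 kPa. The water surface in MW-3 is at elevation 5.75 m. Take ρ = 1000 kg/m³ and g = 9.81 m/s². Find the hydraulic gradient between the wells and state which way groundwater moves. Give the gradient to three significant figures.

Pressure head at MW-2: ψ = P/(ρg) = 695×1000 / (1000 × 9.81) = 70.85 m.
Total head at MW-2: h = z + ψ = -62.48 + 70.85 = 8.37 m.
Total head at MW-3: h = 5.75 m (water level in the piezometer is the total head).
Head difference: h(MW-2) − h(MW-3) = 8.37 − 5.75 = 2.62 m.
Hydraulic gradient: i = |Δh| / L = 2.62 / 1978.7 = 0.00132.
Flow is from higher to lower head: from MW-2 toward MW-3, i.e. toward the north-east.

i ≈ 0.00132; groundwater flows toward the north-east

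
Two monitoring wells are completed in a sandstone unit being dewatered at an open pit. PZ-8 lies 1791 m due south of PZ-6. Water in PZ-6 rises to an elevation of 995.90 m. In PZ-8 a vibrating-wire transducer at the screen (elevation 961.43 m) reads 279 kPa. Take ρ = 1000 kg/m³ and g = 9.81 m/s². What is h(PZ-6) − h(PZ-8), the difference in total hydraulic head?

Δh ≈ 6.03 m

Total head at PZ-6: h = 995.90 m (water level in the piezometer is the total head).
Pressure head at PZ-8: ψ = P/(ρg) = 279×1000 / (1000 × 9.81) = 28.44 m.
Total head at PZ-8: h = z + ψ = 961.43 + 28.44 = 989.87 m.
Head difference: h(PZ-6) − h(PZ-8) = 995.90 − 989.87 = 6.03 m.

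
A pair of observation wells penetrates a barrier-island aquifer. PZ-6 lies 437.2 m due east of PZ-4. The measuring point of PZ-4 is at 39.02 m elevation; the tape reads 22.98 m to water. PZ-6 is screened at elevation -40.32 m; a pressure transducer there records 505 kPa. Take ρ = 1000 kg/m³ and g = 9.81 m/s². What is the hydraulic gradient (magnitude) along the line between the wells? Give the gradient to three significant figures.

Total head at PZ-4: h = 39.02 − 22.98 = 16.04 m.
Pressure head at PZ-6: ψ = P/(ρg) = 505×1000 / (1000 × 9.81) = 51.48 m.
Total head at PZ-6: h = z + ψ = -40.32 + 51.48 = 11.16 m.
Head difference: h(PZ-4) − h(PZ-6) = 16.04 − 11.16 = 4.88 m.
Hydraulic gradient: i = |Δh| / L = 4.88 / 437.2 = 0.0112.

i ≈ 0.0112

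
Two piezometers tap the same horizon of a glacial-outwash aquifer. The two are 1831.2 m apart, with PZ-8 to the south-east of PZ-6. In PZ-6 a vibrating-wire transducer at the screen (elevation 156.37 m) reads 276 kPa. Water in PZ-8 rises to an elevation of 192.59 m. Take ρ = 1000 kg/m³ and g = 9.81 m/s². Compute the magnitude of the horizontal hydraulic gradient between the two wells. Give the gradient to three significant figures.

Pressure head at PZ-6: ψ = P/(ρg) = 276×1000 / (1000 × 9.81) = 28.13 m.
Total head at PZ-6: h = z + ψ = 156.37 + 28.13 = 184.50 m.
Total head at PZ-8: h = 192.59 m (water level in the piezometer is the total head).
Head difference: h(PZ-6) − h(PZ-8) = 184.50 − 192.59 = -8.09 m.
Hydraulic gradient: i = |Δh| / L = 8.09 / 1831.2 = 0.00442.

i ≈ 0.00442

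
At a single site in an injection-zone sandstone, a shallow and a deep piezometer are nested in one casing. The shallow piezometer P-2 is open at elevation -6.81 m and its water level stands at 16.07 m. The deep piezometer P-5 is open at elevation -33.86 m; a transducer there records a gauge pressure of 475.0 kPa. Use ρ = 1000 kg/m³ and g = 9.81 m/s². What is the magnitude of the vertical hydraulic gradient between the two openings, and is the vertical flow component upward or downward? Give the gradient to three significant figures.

|i_v| ≈ 0.0558; vertical flow is downward

Total head at P-2: h = 16.07 m (water level in the standpipe).
Pressure head at P-5: ψ = P/(ρg) = 475.0×1000 / (1000 × 9.81) = 48.42 m.
Total head at P-5: h = z + ψ = -33.86 + 48.42 = 14.56 m.
Δh = h(P-2) − h(P-5) = 16.07 − 14.56 = 1.51 m.
Vertical separation Δz = -6.81 − (-33.86) = 27.05 m.
|i_v| = |Δh| / Δz = 1.51 / 27.05 = 0.0558.
Head is higher in the shallow piezometer, so vertical flow is downward (recharge condition).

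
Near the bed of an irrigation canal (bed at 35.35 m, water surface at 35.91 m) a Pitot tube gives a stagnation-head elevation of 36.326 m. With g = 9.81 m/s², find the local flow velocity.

v ≈ 2.86 m/s

Near the bed, under hydrostatic conditions, the piezometric head (z + ψ) equals the free-surface elevation, 35.91 m.
Velocity head = total − piezometric = 36.326 − 35.91 = 0.416 m.
v = √(2g·h_v) = √(2 × 9.81 × 0.416) = 2.86 m/s.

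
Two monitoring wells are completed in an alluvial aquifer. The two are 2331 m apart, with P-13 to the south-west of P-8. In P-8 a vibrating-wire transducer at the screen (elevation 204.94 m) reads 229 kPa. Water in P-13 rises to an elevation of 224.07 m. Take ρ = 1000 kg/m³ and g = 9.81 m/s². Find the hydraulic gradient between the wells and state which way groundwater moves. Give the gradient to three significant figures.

Pressure head at P-8: ψ = P/(ρg) = 229×1000 / (1000 × 9.81) = 23.34 m.
Total head at P-8: h = z + ψ = 204.94 + 23.34 = 228.28 m.
Total head at P-13: h = 224.07 m (water level in the piezometer is the total head).
Head difference: h(P-8) − h(P-13) = 228.28 − 224.07 = 4.21 m.
Hydraulic gradient: i = |Δh| / L = 4.21 / 2331 = 0.00181.
Flow is from higher to lower head: from P-8 toward P-13, i.e. toward the south-west.

i ≈ 0.00181; groundwater flows toward the south-west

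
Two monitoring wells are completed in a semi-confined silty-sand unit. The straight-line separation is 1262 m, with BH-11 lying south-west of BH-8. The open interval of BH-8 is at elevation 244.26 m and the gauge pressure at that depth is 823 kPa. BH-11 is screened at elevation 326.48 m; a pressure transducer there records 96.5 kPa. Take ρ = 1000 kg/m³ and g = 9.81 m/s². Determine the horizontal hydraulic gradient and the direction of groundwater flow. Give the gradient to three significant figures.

Pressure head at BH-8: ψ = P/(ρg) = 823×1000 / (1000 × 9.81) = 83.89 m.
Total head at BH-8: h = z + ψ = 244.26 + 83.89 = 328.15 m.
Pressure head at BH-11: ψ = P/(ρg) = 96.5×1000 / (1000 × 9.81) = 9.84 m.
Total head at BH-11: h = z + ψ = 326.48 + 9.84 = 336.32 m.
Head difference: h(BH-8) − h(BH-11) = 328.15 − 336.32 = -8.17 m.
Hydraulic gradient: i = |Δh| / L = 8.17 / 1262 = 0.00647.
Flow is from higher to lower head: from BH-11 toward BH-8, i.e. toward the north-east.

i ≈ 0.00647; groundwater flows toward the north-east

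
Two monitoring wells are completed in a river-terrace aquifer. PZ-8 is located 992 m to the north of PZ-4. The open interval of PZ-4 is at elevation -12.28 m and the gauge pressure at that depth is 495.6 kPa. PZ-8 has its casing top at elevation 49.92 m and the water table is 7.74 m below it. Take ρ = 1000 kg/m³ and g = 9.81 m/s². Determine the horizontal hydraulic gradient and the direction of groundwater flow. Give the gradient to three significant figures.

Pressure head at PZ-4: ψ = P/(ρg) = 495.6×1000 / (1000 × 9.81) = 50.52 m.
Total head at PZ-4: h = z + ψ = -12.28 + 50.52 = 38.24 m.
Total head at PZ-8: h = 49.92 − 7.74 = 42.18 m.
Head difference: h(PZ-4) − h(PZ-8) = 38.24 − 42.18 = -3.94 m.
Hydraulic gradient: i = |Δh| / L = 3.94 / 992 = 0.00397.
Flow is from higher to lower head: from PZ-8 toward PZ-4, i.e. toward the south.

i ≈ 0.00397; groundwater flows toward the south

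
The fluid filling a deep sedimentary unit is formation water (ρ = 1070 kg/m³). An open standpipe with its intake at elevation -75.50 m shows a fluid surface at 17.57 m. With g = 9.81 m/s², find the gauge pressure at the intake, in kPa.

P ≈ 977 kPa

Pressure head ψ = h − z = 17.57 − (-75.50) = 93.07 m.
P = ρgψ = 1070 × 9.81 × 93.07 = 976928 Pa ≈ 977 kPa.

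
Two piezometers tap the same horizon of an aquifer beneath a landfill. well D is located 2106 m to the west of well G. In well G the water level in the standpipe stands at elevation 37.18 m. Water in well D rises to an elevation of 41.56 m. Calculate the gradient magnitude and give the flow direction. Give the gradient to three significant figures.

Total head at well G: h = 37.18 m (water level in the piezometer is the total head).
Total head at well D: h = 41.56 m (water level in the piezometer is the total head).
Head difference: h(well G) − h(well D) = 37.18 − 41.56 = -4.38 m.
Hydraulic gradient: i = |Δh| / L = 4.38 / 2106 = 0.00208.
Flow is from higher to lower head: from well D toward well G, i.e. toward the east.

i ≈ 0.00208; groundwater flows toward the east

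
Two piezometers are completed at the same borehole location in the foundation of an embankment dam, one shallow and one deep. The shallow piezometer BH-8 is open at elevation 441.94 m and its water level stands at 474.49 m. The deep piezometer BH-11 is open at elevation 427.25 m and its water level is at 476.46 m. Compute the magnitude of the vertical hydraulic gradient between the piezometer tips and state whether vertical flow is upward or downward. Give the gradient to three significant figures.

Total head at BH-8: h = 474.49 m (water level in the standpipe).
Total head at BH-11: h = 476.46 m.
Δh = h(BH-8) − h(BH-11) = 474.49 − 476.46 = -1.97 m.
Vertical separation Δz = 441.94 − 427.25 = 14.69 m.
|i_v| = |Δh| / Δz = 1.97 / 14.69 = 0.134.
Head is higher in the deep piezometer, so vertical flow is upward (discharge condition).

|i_v| ≈ 0.134; vertical flow is upward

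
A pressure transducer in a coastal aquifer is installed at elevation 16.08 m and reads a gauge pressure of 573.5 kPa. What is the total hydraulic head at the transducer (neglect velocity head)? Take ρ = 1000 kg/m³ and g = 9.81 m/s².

ψ = P/(ρg) = 573.5×1000 / (1000 × 9.81) = 58.46 m.
h = z + ψ = 16.08 + 58.46 = 74.54 m.

h ≈ 74.54 m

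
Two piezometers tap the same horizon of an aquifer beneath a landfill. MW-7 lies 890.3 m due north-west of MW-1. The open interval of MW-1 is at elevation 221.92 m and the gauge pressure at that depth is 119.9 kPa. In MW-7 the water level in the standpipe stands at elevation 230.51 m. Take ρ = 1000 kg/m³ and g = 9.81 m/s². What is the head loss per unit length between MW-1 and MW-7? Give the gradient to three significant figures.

Pressure head at MW-1: ψ = P/(ρg) = 119.9×1000 / (1000 × 9.81) = 12.22 m.
Total head at MW-1: h = z + ψ = 221.92 + 12.22 = 234.14 m.
Total head at MW-7: h = 230.51 m (water level in the piezometer is the total head).
Head difference: h(MW-1) − h(MW-7) = 234.14 − 230.51 = 3.63 m.
Hydraulic gradient: i = |Δh| / L = 3.63 / 890.3 = 0.00408.

i ≈ 0.00408 m/m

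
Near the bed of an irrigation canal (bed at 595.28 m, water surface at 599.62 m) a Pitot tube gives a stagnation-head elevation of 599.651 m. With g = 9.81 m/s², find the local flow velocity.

Near the bed, under hydrostatic conditions, the piezometric head (z + ψ) equals the free-surface elevation, 599.62 m.
Velocity head = total − piezometric = 599.651 − 599.62 = 0.031 m.
v = √(2g·h_v) = √(2 × 9.81 × 0.031) = 0.780 m/s.

v ≈ 0.780 m/s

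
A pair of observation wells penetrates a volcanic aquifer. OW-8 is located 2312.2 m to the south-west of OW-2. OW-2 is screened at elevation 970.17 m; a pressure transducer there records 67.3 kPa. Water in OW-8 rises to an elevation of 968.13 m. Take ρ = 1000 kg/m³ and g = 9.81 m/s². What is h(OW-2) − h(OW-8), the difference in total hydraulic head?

Δh ≈ 8.90 m

Pressure head at OW-2: ψ = P/(ρg) = 67.3×1000 / (1000 × 9.81) = 6.86 m.
Total head at OW-2: h = z + ψ = 970.17 + 6.86 = 977.03 m.
Total head at OW-8: h = 968.13 m (water level in the piezometer is the total head).
Head difference: h(OW-2) − h(OW-8) = 977.03 − 968.13 = 8.90 m.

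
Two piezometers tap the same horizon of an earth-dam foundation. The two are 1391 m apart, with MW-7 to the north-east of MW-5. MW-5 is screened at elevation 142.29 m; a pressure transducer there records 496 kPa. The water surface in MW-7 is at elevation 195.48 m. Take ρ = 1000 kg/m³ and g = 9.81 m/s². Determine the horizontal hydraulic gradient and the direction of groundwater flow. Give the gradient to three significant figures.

i ≈ 0.00189; groundwater flows toward the south-west

Pressure head at MW-5: ψ = P/(ρg) = 496×1000 / (1000 × 9.81) = 50.56 m.
Total head at MW-5: h = z + ψ = 142.29 + 50.56 = 192.85 m.
Total head at MW-7: h = 195.48 m (water level in the piezometer is the total head).
Head difference: h(MW-5) − h(MW-7) = 192.85 − 195.48 = -2.63 m.
Hydraulic gradient: i = |Δh| / L = 2.63 / 1391 = 0.00189.
Flow is from higher to lower head: from MW-7 toward MW-5, i.e. toward the south-west.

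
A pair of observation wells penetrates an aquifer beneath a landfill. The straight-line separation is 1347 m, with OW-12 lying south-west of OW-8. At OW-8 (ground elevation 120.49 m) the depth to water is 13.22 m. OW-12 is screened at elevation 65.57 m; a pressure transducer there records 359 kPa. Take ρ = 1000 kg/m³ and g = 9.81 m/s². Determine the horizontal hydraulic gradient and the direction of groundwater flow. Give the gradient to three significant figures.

i ≈ 0.00379; groundwater flows toward the south-west

Total head at OW-8: h = 120.49 − 13.22 = 107.27 m.
Pressure head at OW-12: ψ = P/(ρg) = 359×1000 / (1000 × 9.81) = 36.60 m.
Total head at OW-12: h = z + ψ = 65.57 + 36.60 = 102.17 m.
Head difference: h(OW-8) − h(OW-12) = 107.27 − 102.17 = 5.10 m.
Hydraulic gradient: i = |Δh| / L = 5.10 / 1347 = 0.00379.
Flow is from higher to lower head: from OW-8 toward OW-12, i.e. toward the south-west.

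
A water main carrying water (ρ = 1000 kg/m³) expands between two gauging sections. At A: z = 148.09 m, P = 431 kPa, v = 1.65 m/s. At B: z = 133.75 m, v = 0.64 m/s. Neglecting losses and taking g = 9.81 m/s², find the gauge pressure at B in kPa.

Pressure head at A: ψ₁ = P₁/(ρg) = 431×1000 / (1000 × 9.81) = 43.93 m.
Velocity heads: v₁²/2g = 1.65²/19.62 = 0.139 m; v₂²/2g = 0.64²/19.62 = 0.021 m.
Total head H = z₁ + ψ₁ + v₁²/2g = 148.09 + 43.93 + 0.139 = 192.16 m.
ψ₂ = H − z₂ − v₂²/2g = 192.16 − 133.75 − 0.021 = 58.39 m.
P₂ = ρgψ₂ = 1000 × 9.81 × 58.39 ≈ 573 kPa.

P₂ ≈ 573 kPa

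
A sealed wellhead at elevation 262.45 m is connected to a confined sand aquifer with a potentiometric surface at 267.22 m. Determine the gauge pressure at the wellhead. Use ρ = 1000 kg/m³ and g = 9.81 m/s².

P ≈ 46.8 kPa

Head above the cap: Δh = 267.22 − 262.45 = 4.77 m.
P = ρgΔh = 1000 × 9.81 × 4.77 = 46794 Pa ≈ 46.8 kPa.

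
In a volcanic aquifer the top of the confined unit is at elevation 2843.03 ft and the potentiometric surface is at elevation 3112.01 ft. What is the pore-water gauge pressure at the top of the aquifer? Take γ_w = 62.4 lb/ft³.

Pressure head at the aquifer top: ψ = h − z = 3112.01 − 2843.03 = 268.98 ft.
P = γψ/144 = 62.4 × 268.98 / 144 = 117 psi.

P ≈ 117 psi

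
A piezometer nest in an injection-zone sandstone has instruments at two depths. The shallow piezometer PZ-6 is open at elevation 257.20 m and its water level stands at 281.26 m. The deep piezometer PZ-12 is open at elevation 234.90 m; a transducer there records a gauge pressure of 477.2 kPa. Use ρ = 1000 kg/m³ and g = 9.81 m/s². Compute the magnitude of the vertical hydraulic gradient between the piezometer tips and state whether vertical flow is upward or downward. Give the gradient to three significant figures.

|i_v| ≈ 0.102; vertical flow is upward

Total head at PZ-6: h = 281.26 m (water level in the standpipe).
Pressure head at PZ-12: ψ = P/(ρg) = 477.2×1000 / (1000 × 9.81) = 48.64 m.
Total head at PZ-12: h = z + ψ = 234.90 + 48.64 = 283.54 m.
Δh = h(PZ-6) − h(PZ-12) = 281.26 − 283.54 = -2.28 m.
Vertical separation Δz = 257.20 − 234.90 = 22.30 m.
|i_v| = |Δh| / Δz = 2.28 / 22.30 = 0.102.
Head is higher in the deep piezometer, so vertical flow is upward (discharge condition).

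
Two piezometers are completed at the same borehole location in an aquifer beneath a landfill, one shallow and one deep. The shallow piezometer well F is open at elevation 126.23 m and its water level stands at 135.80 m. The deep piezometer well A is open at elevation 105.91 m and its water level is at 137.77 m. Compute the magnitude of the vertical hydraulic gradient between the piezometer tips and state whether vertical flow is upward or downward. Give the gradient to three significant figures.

|i_v| ≈ 0.0969; vertical flow is upward

Total head at well F: h = 135.80 m (water level in the standpipe).
Total head at well A: h = 137.77 m.
Δh = h(well F) − h(well A) = 135.80 − 137.77 = -1.97 m.
Vertical separation Δz = 126.23 − 105.91 = 20.32 m.
|i_v| = |Δh| / Δz = 1.97 / 20.32 = 0.0969.
Head is higher in the deep piezometer, so vertical flow is upward (discharge condition).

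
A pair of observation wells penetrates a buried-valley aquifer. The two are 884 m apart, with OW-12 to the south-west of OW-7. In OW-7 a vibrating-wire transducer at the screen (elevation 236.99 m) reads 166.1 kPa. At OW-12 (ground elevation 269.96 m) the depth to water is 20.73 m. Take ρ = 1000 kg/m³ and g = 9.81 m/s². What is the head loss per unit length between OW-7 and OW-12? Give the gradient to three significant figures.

i ≈ 0.00531 m/m

Pressure head at OW-7: ψ = P/(ρg) = 166.1×1000 / (1000 × 9.81) = 16.93 m.
Total head at OW-7: h = z + ψ = 236.99 + 16.93 = 253.92 m.
Total head at OW-12: h = 269.96 − 20.73 = 249.23 m.
Head difference: h(OW-7) − h(OW-12) = 253.92 − 249.23 = 4.69 m.
Hydraulic gradient: i = |Δh| / L = 4.69 / 884 = 0.00531.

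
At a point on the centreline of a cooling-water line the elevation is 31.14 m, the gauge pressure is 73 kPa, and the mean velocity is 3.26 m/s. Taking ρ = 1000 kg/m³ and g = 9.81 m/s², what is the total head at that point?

Pressure head ψ = P/(ρg) = 73×1000 / (1000 × 9.81) = 7.44 m.
Velocity head = v²/(2g) = 3.26² / (2 × 9.81) = 0.542 m.
h = z + ψ + v²/(2g) = 31.14 + 7.44 + 0.542 = 39.12 m.

h ≈ 39.12 m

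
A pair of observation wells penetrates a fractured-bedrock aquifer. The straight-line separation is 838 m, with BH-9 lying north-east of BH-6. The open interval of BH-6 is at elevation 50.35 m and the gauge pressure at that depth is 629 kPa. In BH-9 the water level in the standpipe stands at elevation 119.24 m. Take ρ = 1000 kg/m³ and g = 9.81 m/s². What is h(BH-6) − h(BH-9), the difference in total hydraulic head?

Δh ≈ -4.77 m

Pressure head at BH-6: ψ = P/(ρg) = 629×1000 / (1000 × 9.81) = 64.12 m.
Total head at BH-6: h = z + ψ = 50.35 + 64.12 = 114.47 m.
Total head at BH-9: h = 119.24 m (water level in the piezometer is the total head).
Head difference: h(BH-6) − h(BH-9) = 114.47 − 119.24 = -4.77 m.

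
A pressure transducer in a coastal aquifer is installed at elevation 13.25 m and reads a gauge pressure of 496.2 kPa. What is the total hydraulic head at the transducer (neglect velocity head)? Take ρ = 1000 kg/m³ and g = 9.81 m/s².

h ≈ 63.83 m

ψ = P/(ρg) = 496.2×1000 / (1000 × 9.81) = 50.58 m.
h = z + ψ = 13.25 + 50.58 = 63.83 m.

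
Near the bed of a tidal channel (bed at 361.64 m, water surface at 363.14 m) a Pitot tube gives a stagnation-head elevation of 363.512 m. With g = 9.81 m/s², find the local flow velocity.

Near the bed, under hydrostatic conditions, the piezometric head (z + ψ) equals the free-surface elevation, 363.14 m.
Velocity head = total − piezometric = 363.512 − 363.14 = 0.372 m.
v = √(2g·h_v) = √(2 × 9.81 × 0.372) = 2.70 m/s.

v ≈ 2.70 m/s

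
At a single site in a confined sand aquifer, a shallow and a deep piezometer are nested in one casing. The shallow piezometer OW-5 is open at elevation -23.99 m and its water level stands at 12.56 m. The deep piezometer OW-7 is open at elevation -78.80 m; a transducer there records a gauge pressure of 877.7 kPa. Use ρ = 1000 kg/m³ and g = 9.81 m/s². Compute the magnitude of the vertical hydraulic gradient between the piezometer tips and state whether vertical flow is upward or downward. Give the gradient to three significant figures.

Total head at OW-5: h = 12.56 m (water level in the standpipe).
Pressure head at OW-7: ψ = P/(ρg) = 877.7×1000 / (1000 × 9.81) = 89.47 m.
Total head at OW-7: h = z + ψ = -78.80 + 89.47 = 10.67 m.
Δh = h(OW-5) − h(OW-7) = 12.56 − 10.67 = 1.89 m.
Vertical separation Δz = -23.99 − (-78.80) = 54.81 m.
|i_v| = |Δh| / Δz = 1.89 / 54.81 = 0.0345.
Head is higher in the shallow piezometer, so vertical flow is downward (recharge condition).

|i_v| ≈ 0.0345; vertical flow is downward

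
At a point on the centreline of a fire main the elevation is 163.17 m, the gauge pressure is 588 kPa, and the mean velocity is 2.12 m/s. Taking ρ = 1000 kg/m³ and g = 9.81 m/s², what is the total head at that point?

h ≈ 223.34 m

Pressure head ψ = P/(ρg) = 588×1000 / (1000 × 9.81) = 59.94 m.
Velocity head = v²/(2g) = 2.12² / (2 × 9.81) = 0.229 m.
h = z + ψ + v²/(2g) = 163.17 + 59.94 + 0.229 = 223.34 m.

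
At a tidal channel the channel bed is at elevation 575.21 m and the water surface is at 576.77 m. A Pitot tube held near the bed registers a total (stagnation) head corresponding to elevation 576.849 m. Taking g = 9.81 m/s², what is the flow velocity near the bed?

v ≈ 1.24 m/s

Near the bed, under hydrostatic conditions, the piezometric head (z + ψ) equals the free-surface elevation, 576.77 m.
Velocity head = total − piezometric = 576.849 − 576.77 = 0.079 m.
v = √(2g·h_v) = √(2 × 9.81 × 0.079) = 1.24 m/s.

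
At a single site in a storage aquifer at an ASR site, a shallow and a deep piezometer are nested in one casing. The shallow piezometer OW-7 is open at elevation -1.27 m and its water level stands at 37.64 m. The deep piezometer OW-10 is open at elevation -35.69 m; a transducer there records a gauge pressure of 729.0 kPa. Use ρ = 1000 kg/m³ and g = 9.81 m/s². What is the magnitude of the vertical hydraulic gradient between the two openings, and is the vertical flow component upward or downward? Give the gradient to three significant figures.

Total head at OW-7: h = 37.64 m (water level in the standpipe).
Pressure head at OW-10: ψ = P/(ρg) = 729.0×1000 / (1000 × 9.81) = 74.31 m.
Total head at OW-10: h = z + ψ = -35.69 + 74.31 = 38.62 m.
Δh = h(OW-7) − h(OW-10) = 37.64 − 38.62 = -0.98 m.
Vertical separation Δz = -1.27 − (-35.69) = 34.42 m.
|i_v| = |Δh| / Δz = 0.98 / 34.42 = 0.0285.
Head is higher in the deep piezometer, so vertical flow is upward (discharge condition).

|i_v| ≈ 0.0285; vertical flow is upward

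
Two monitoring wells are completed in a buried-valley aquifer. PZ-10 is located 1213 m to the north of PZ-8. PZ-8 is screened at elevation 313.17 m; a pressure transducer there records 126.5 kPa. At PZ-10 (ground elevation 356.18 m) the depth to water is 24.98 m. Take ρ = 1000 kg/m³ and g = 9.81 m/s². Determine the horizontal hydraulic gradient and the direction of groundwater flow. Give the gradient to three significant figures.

i ≈ 0.00423; groundwater flows toward the south

Pressure head at PZ-8: ψ = P/(ρg) = 126.5×1000 / (1000 × 9.81) = 12.90 m.
Total head at PZ-8: h = z + ψ = 313.17 + 12.90 = 326.07 m.
Total head at PZ-10: h = 356.18 − 24.98 = 331.20 m.
Head difference: h(PZ-8) − h(PZ-10) = 326.07 − 331.20 = -5.13 m.
Hydraulic gradient: i = |Δh| / L = 5.13 / 1213 = 0.00423.
Flow is from higher to lower head: from PZ-10 toward PZ-8, i.e. toward the south.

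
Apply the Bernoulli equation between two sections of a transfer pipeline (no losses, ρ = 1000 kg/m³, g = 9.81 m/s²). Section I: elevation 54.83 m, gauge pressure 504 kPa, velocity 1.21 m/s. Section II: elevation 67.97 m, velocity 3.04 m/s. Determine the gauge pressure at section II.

Pressure head at I: ψ₁ = P₁/(ρg) = 504×1000 / (1000 × 9.81) = 51.38 m.
Velocity heads: v₁²/2g = 1.21²/19.62 = 0.075 m; v₂²/2g = 3.04²/19.62 = 0.471 m.
Total head H = z₁ + ψ₁ + v₁²/2g = 54.83 + 51.38 + 0.075 = 106.29 m.
ψ₂ = H − z₂ − v₂²/2g = 106.29 − 67.97 − 0.471 = 37.85 m.
P₂ = ρgψ₂ = 1000 × 9.81 × 37.85 ≈ 371 kPa.

P₂ ≈ 371 kPa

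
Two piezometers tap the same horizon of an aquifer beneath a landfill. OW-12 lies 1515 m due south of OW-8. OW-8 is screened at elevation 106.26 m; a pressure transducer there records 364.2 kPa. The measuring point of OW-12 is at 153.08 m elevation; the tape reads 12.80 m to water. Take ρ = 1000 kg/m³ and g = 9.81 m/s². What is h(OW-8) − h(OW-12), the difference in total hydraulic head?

Δh ≈ 3.11 m

Pressure head at OW-8: ψ = P/(ρg) = 364.2×1000 / (1000 × 9.81) = 37.13 m.
Total head at OW-8: h = z + ψ = 106.26 + 37.13 = 143.39 m.
Total head at OW-12: h = 153.08 − 12.80 = 140.28 m.
Head difference: h(OW-8) − h(OW-12) = 143.39 − 140.28 = 3.11 m.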